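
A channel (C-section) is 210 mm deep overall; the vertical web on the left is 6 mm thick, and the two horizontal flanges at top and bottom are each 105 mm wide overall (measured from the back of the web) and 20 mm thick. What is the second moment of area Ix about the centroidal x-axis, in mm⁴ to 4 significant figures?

Decompose the section into non-overlapping parts with the origin at the bottom-left of its bounding rectangle.
Web: 6 × 210, A = 1 260 mm², y = 105 mm, Ī = 4 630 500 mm⁴.
Top flange (beyond web): 99 × 20, A = 1 980 mm², y = 200 mm, Ī = 66 000 mm⁴.
Bottom flange (beyond web): 99 × 20, A = 1 980 mm², y = 10 mm, Ī = 66 000 mm⁴.
By symmetry the centroid is at mid-height, ȳ = 105 mm.
Transfer each piece to the centroidal x-axis using Ī + A·d² with d = y − 105:
  web: d = 0 mm → contributes +4 630 500 mm⁴
  top flange (beyond web): d = 95 mm → contributes +17 935 500 mm⁴
  bottom flange (beyond web): d = -95 mm → contributes +17 935 500 mm⁴
Total I = 40 501 500 mm⁴.

Ix ≈ 4.050 × 10⁷ mm⁴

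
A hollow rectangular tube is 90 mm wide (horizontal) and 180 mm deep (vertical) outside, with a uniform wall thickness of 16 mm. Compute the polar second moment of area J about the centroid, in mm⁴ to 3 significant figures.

J ≈ 3.66 × 10⁷ mm⁴

Treat the section as a set of non-overlapping primitives; coordinates are from the bounding-box lower-left.
Outer rectangle: 90 × 180, A = 16 200 mm², y = 90 mm, Ī = 43 740 000 mm⁴.
Inner void (subtracted): 58 × 148, A = 8 584 mm², y = 90 mm, Ī = 15 668 661 mm⁴.
By symmetry the centroid is at mid-height, ȳ = 90 mm.
All pieces are centred on the centroidal x-axis, so I = ΣĪ (holes subtracted) = 28 071 339 mm⁴.
Repeating about the centroidal y-axis gives I_y = 8 528 619 mm⁴.
Polar second moment: J = I_x + I_y = 36 599 957 mm⁴.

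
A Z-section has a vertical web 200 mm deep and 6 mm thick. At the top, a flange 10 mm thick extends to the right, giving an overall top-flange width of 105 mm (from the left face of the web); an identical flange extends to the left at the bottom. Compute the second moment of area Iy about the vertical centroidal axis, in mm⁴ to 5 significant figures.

Decompose the section into non-overlapping parts with the origin at the bottom-left of its bounding rectangle.
Web: 6 × 200, A = 1 200 mm², x = 102 mm, Ī = 3 600 mm⁴.
Top flange (beyond web): 99 × 10, A = 990 mm², x = 154.5 mm, Ī = 808582.5 mm⁴.
Bottom flange (beyond web): 99 × 10, A = 990 mm², x = 49.5 mm, Ī = 808582.5 mm⁴.
Centroid: x̄ = ΣA·x / ΣA = 102 mm.
Transfer each piece to the vertical centroidal axis using Ī + A·d² with d = x − 102:
  web: d = 0 mm → contributes +3 600 mm⁴
  top flange (beyond web): d = 52.5 mm → contributes +3 537 270 mm⁴
  bottom flange (beyond web): d = -52.5 mm → contributes +3 537 270 mm⁴
Total I = 7 078 140 mm⁴.

Iy ≈ 7.0781 × 10⁶ mm⁴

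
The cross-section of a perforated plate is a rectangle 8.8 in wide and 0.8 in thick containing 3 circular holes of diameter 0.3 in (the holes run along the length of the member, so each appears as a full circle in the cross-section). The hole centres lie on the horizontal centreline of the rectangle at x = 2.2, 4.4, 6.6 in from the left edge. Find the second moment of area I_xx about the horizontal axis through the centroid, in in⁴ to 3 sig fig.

Break the section into simple shapes (no overlaps), measuring from the bottom-left corner of the bounding box.
Plate: 8.8 × 0.8, A = 7.04 in², y = 0.4 in, Ī = 0.37547 in⁴.
Hole 1 (subtracted): ⌀0.3, A = 0.070686 in², y = 0.4 in, Ī = 0.00039761 in⁴.
Hole 2 (subtracted): ⌀0.3, A = 0.070686 in², y = 0.4 in, Ī = 0.00039761 in⁴.
Hole 3 (subtracted): ⌀0.3, A = 0.070686 in², y = 0.4 in, Ī = 0.00039761 in⁴.
By symmetry the centroid is at mid-height, ȳ = 0.4 in.
All pieces are centred on the horizontal axis through the centroid, so I = ΣĪ (holes subtracted) = 0.37427 in⁴.

I_xx ≈ 0.374 in⁴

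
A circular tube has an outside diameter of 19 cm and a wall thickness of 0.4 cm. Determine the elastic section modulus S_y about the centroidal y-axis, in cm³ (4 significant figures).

Split into non-overlapping primitives; take the origin at the lower-left of the bounding box.
Outer circle: ⌀19, A = 283.529 cm², x = 9.5 cm, Ī = 6397.12 cm⁴.
Bore (subtracted): ⌀18.2, A = 260.155 cm², x = 9.5 cm, Ī = 5385.86 cm⁴.
By symmetry the centroid is at mid-width, x̄ = 9.5 cm.
All pieces are centred on the centroidal y-axis, so I = ΣĪ (holes subtracted) = 1011.25 cm⁴.
Extreme fibre distance c = 9.5 cm; S = I/c = 106.448 cm³.

S_y ≈ 106.4 cm³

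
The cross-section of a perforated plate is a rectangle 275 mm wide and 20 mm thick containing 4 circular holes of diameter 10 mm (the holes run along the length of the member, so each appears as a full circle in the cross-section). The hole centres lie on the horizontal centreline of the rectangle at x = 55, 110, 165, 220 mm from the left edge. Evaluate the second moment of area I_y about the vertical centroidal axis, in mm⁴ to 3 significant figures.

Decompose the section into non-overlapping parts with the origin at the bottom-left of its bounding rectangle.
Plate: 275 × 20, A = 5 500 mm², x = 137.5 mm, Ī = 34 661 458 mm⁴.
Hole 1 (subtracted): ⌀10, A = 78.54 mm², x = 55 mm, Ī = 490.87 mm⁴.
Hole 2 (subtracted): ⌀10, A = 78.54 mm², x = 110 mm, Ī = 490.87 mm⁴.
Hole 3 (subtracted): ⌀10, A = 78.54 mm², x = 165 mm, Ī = 490.87 mm⁴.
Hole 4 (subtracted): ⌀10, A = 78.54 mm², x = 220 mm, Ī = 490.87 mm⁴.
By symmetry the centroid is at mid-width, x̄ = 137.5 mm.
Transfer each piece to the vertical centroidal axis using Ī + A·d² with d = x − 137.5:
  plate: d = 0 mm → contributes +34 661 458 mm⁴
  hole 1: d = -82.5 mm → contributes −535 052 mm⁴
  hole 2: d = -27.5 mm → contributes −59 887 mm⁴
  hole 3: d = 27.5 mm → contributes −59 887 mm⁴
  hole 4: d = 82.5 mm → contributes −535 052 mm⁴
Total I = 33 471 580 mm⁴.

I_y ≈ 3.35 × 10⁷ mm⁴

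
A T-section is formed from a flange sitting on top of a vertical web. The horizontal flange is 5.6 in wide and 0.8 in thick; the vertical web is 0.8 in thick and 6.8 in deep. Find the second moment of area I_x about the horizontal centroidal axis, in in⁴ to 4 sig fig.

I_x ≈ 56.68 in⁴

Decompose the section into non-overlapping parts with the origin at the bottom-left of its bounding rectangle.
Flange: 5.6 × 0.8, A = 4.48 in², y = 7.2 in, Ī = 0.238933 in⁴.
Web: 0.8 × 6.8, A = 5.44 in², y = 3.4 in, Ī = 20.9621 in⁴.
Centroid: ȳ = ΣA·y / ΣA = 5.11613 in.
Transfer each piece to the horizontal centroidal axis using Ī + A·d² with d = y − 5.11613:
  flange: d = 2.08387 in → contributes +19.6934 in⁴
  web: d = -1.71613 in → contributes +36.9835 in⁴
Total I = 56.6769 in⁴.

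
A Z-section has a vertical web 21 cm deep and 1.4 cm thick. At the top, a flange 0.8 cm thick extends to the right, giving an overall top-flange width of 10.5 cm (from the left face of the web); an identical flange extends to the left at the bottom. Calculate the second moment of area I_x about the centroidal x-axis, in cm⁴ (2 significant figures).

I_x ≈ 2600 cm⁴

Break the section into simple shapes (no overlaps), measuring from the bottom-left corner of the bounding box.
Web: 1.4 × 21, A = 29.4 cm², y = 10.5 cm, Ī = 1 080 cm⁴.
Top flange (beyond web): 9.1 × 0.8, A = 7.28 cm², y = 20.6 cm, Ī = 0.3883 cm⁴.
Bottom flange (beyond web): 9.1 × 0.8, A = 7.28 cm², y = 0.4 cm, Ī = 0.3883 cm⁴.
Centroid: ȳ = ΣA·y / ΣA = 10.5 cm.
Transfer each piece to the centroidal x-axis using Ī + A·d² with d = y − 10.5:
  web: d = 0 cm → contributes +1 080 cm⁴
  top flange (beyond web): d = 10.1 cm → contributes +743 cm⁴
  bottom flange (beyond web): d = -10.1 cm → contributes +743 cm⁴
Total I = 2 566 cm⁴.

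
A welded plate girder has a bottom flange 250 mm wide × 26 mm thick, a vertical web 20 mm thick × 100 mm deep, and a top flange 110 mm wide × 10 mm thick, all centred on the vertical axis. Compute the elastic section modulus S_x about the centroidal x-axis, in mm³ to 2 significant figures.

S_x ≈ 1.9 × 10⁵ mm³

Decompose the section into non-overlapping parts with the origin at the bottom-left of its bounding rectangle.
Bottom plate: 250 × 26, A = 6 500 mm², y = 13 mm, Ī = 366 167 mm⁴.
Web plate: 20 × 100, A = 2 000 mm², y = 76 mm, Ī = 1 666 667 mm⁴.
Top plate: 110 × 10, A = 1 100 mm², y = 131 mm, Ī = 9 167 mm⁴.
Centroid: ȳ = ΣA·y / ΣA = 39.65 mm.
Transfer each piece to the centroidal x-axis using Ī + A·d² with d = y − 39.65:
  bottom plate: d = -26.65 mm → contributes +4 981 169 mm⁴
  web plate: d = 36.35 mm → contributes +4 309 918 mm⁴
  top plate: d = 91.35 mm → contributes +9 189 309 mm⁴
Total I = 18 480 396 mm⁴.
Extreme fibre distance c = 96.35 mm; S = I/c = 191 797 mm³.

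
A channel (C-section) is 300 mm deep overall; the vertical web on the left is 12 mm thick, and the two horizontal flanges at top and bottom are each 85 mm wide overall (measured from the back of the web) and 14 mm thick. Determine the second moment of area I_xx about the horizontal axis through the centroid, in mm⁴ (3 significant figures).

Decompose the section into non-overlapping parts with the origin at the bottom-left of its bounding rectangle.
Web: 12 × 300, A = 3 600 mm², y = 150 mm, Ī = 27 000 000 mm⁴.
Top flange (beyond web): 73 × 14, A = 1 022 mm², y = 293 mm, Ī = 16 693 mm⁴.
Bottom flange (beyond web): 73 × 14, A = 1 022 mm², y = 7 mm, Ī = 16 693 mm⁴.
By symmetry the centroid is at mid-height, ȳ = 150 mm.
Transfer each piece to the horizontal axis through the centroid using Ī + A·d² with d = y − 150:
  web: d = 0 mm → contributes +27 000 000 mm⁴
  top flange (beyond web): d = 143 mm → contributes +20 915 571 mm⁴
  bottom flange (beyond web): d = -143 mm → contributes +20 915 571 mm⁴
Total I = 68 831 141 mm⁴.

I_xx ≈ 6.88 × 10⁷ mm⁴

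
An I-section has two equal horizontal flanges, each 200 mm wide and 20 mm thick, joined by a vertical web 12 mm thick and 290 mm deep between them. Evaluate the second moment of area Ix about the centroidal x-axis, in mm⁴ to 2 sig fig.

Break the section into simple shapes (no overlaps), measuring from the bottom-left corner of the bounding box.
Bottom flange: 200 × 20, A = 4 000 mm², y = 10 mm, Ī = 133 333 mm⁴.
Web: 12 × 290, A = 3 480 mm², y = 165 mm, Ī = 24 389 000 mm⁴.
Top flange: 200 × 20, A = 4 000 mm², y = 320 mm, Ī = 133 333 mm⁴.
By symmetry the centroid is at mid-height, ȳ = 165 mm.
Transfer each piece to the centroidal x-axis using Ī + A·d² with d = y − 165:
  bottom flange: d = -155 mm → contributes +96 233 333 mm⁴
  web: d = 0 mm → contributes +24 389 000 mm⁴
  top flange: d = 155 mm → contributes +96 233 333 mm⁴
Total I = 216 855 667 mm⁴.

Ix ≈ 2.2 × 10⁸ mm⁴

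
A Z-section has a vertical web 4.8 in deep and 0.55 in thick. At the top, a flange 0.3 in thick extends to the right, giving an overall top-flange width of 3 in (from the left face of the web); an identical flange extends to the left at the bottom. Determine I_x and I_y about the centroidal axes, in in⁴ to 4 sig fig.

Decompose the section into non-overlapping parts with the origin at the bottom-left of its bounding rectangle.
Web: 0.55 × 4.8, A = 2.64 in², y = 2.4 in, Ī = 5.0688 in⁴.
Top flange (beyond web): 2.45 × 0.3, A = 0.735 in², y = 4.65 in, Ī = 0.0055125 in⁴.
Bottom flange (beyond web): 2.45 × 0.3, A = 0.735 in², y = 0.15 in, Ī = 0.0055125 in⁴.
Centroid: ȳ = ΣA·y / ΣA = 2.4 in.
Transfer each piece to the centroidal x-axis using Ī + A·d² with d = y − 2.4:
  web: d = 0 in → contributes +5.0688 in⁴
  top flange (beyond web): d = 2.25 in → contributes +3.72645 in⁴
  bottom flange (beyond web): d = -2.25 in → contributes +3.72645 in⁴
Total I = 12.5217 in⁴.
For the y-axis: x̄ = 2.725 in.
Repeating about the centroidal y-axis gives I_y = 4.10936 in⁴.

I_x ≈ 12.52 in⁴, I_y ≈ 4.109 in⁴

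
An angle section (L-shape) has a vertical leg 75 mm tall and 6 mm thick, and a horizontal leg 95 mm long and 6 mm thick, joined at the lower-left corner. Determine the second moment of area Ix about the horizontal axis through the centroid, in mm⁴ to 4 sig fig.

Ix ≈ 5.032 × 10⁵ mm⁴

Split into non-overlapping primitives; take the origin at the lower-left of the bounding box.
Vertical leg: 6 × 75, A = 450 mm², y = 37.5 mm, Ī = 210 938 mm⁴.
Horizontal leg (remainder): 89 × 6, A = 534 mm², y = 3 mm, Ī = 1 602 mm⁴.
Centroid: ȳ = ΣA·y / ΣA = 18.7774 mm.
Transfer each piece to the horizontal axis through the centroid using Ī + A·d² with d = y − 18.7774:
  vertical leg: d = 18.7226 mm → contributes +368 678 mm⁴
  horizontal leg (remainder): d = -15.7774 mm → contributes +134 529 mm⁴
Total I = 503 207 mm⁴.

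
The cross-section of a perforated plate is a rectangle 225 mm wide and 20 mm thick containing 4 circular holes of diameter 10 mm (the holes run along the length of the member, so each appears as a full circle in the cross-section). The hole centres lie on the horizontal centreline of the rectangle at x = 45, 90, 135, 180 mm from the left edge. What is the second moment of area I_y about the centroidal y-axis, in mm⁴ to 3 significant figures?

Treat the section as a set of non-overlapping primitives; coordinates are from the bounding-box lower-left.
Plate: 225 × 20, A = 4 500 mm², x = 112.5 mm, Ī = 18 984 375 mm⁴.
Hole 1 (subtracted): ⌀10, A = 78.54 mm², x = 45 mm, Ī = 490.87 mm⁴.
Hole 2 (subtracted): ⌀10, A = 78.54 mm², x = 90 mm, Ī = 490.87 mm⁴.
Hole 3 (subtracted): ⌀10, A = 78.54 mm², x = 135 mm, Ī = 490.87 mm⁴.
Hole 4 (subtracted): ⌀10, A = 78.54 mm², x = 180 mm, Ī = 490.87 mm⁴.
By symmetry the centroid is at mid-width, x̄ = 112.5 mm.
Transfer each piece to the centroidal y-axis using Ī + A·d² with d = x − 112.5:
  plate: d = 0 mm → contributes +18 984 375 mm⁴
  hole 1: d = -67.5 mm → contributes −358 338 mm⁴
  hole 2: d = -22.5 mm → contributes −40 252 mm⁴
  hole 3: d = 22.5 mm → contributes −40 252 mm⁴
  hole 4: d = 67.5 mm → contributes −358 338 mm⁴
Total I = 18 187 196 mm⁴.

I_y ≈ 1.82 × 10⁷ mm⁴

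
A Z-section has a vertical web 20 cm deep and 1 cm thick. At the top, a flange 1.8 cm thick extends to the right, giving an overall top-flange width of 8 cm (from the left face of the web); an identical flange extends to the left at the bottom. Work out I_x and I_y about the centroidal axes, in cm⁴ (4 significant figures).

Break the section into simple shapes (no overlaps), measuring from the bottom-left corner of the bounding box.
Web: 1 × 20, A = 20 cm², y = 10 cm, Ī = 666.667 cm⁴.
Top flange (beyond web): 7 × 1.8, A = 12.6 cm², y = 19.1 cm, Ī = 3.402 cm⁴.
Bottom flange (beyond web): 7 × 1.8, A = 12.6 cm², y = 0.9 cm, Ī = 3.402 cm⁴.
Centroid: ȳ = ΣA·y / ΣA = 10 cm.
Transfer each piece to the centroidal x-axis using Ī + A·d² with d = y − 10:
  web: d = 0 cm → contributes +666.667 cm⁴
  top flange (beyond web): d = 9.1 cm → contributes +1046.81 cm⁴
  bottom flange (beyond web): d = -9.1 cm → contributes +1046.81 cm⁴
Total I = 2760.28 cm⁴.
For the y-axis: x̄ = 7.5 cm.
Repeating about the centroidal y-axis gives I_y = 507.767 cm⁴.

I_x ≈ 2760 cm⁴, I_y ≈ 507.8 cm⁴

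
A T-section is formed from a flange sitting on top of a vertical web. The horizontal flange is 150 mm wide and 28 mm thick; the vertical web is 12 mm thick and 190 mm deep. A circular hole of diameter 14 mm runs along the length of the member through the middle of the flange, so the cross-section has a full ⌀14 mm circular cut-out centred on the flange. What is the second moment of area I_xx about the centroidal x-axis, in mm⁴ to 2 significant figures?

I_xx ≈ 2.4 × 10⁷ mm⁴

Break the section into simple shapes (no overlaps), measuring from the bottom-left corner of the bounding box.
Flange: 150 × 28, A = 4 200 mm², y = 204 mm, Ī = 274 400 mm⁴.
Web: 12 × 190, A = 2 280 mm², y = 95 mm, Ī = 6 859 000 mm⁴.
Hole (subtracted): ⌀14, A = 153.9 mm², y = 204 mm, Ī = 1 886 mm⁴.
Centroid: ȳ = ΣA·y / ΣA = 164.7 mm.
Transfer each piece to the centroidal x-axis using Ī + A·d² with d = y − 164.7:
  flange: d = 39.29 mm → contributes +6 756 341 mm⁴
  web: d = -69.71 mm → contributes +17 940 180 mm⁴
  hole: d = 39.29 mm → contributes −239 461 mm⁴
Total I = 24 457 060 mm⁴.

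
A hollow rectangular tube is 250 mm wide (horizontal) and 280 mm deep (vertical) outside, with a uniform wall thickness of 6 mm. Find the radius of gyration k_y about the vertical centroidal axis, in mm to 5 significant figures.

k_y ≈ 101.07 mm

Decompose the section into non-overlapping parts with the origin at the bottom-left of its bounding rectangle.
Outer rectangle: 250 × 280, A = 70 000 mm², x = 125 mm, Ī = 364 583 333 mm⁴.
Inner void (subtracted): 238 × 268, A = 63 784 mm², x = 125 mm, Ī = 301 081 741 mm⁴.
By symmetry the centroid is at mid-width, x̄ = 125 mm.
All pieces are centred on the vertical centroidal axis, so I = ΣĪ (holes subtracted) = 63 501 592 mm⁴.
Radius of gyration: k = √(I/A) = √(63 501 592 / 6 216) = 101.0734 mm.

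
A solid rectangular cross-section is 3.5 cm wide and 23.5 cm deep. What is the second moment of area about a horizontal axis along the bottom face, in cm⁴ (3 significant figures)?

The section: 3.5 × 23.5, A = 82.25 cm², y = 11.75 cm, Ī = 3785.2 cm⁴.
Transfer it to the bottom edge using Ī + A·d² with d = y − 0:
  the section: d = 11.75 cm → contributes +15 141 cm⁴
Total I = 15 141 cm⁴.

I_base ≈ 1.51 × 10⁴ cm⁴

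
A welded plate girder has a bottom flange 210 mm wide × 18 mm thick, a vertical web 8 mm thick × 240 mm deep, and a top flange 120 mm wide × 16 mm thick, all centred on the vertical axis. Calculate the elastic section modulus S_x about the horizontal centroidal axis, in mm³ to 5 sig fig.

Decompose the section into non-overlapping parts with the origin at the bottom-left of its bounding rectangle.
Bottom plate: 210 × 18, A = 3 780 mm², y = 9 mm, Ī = 102 060 mm⁴.
Web plate: 8 × 240, A = 1 920 mm², y = 138 mm, Ī = 9 216 000 mm⁴.
Top plate: 120 × 16, A = 1 920 mm², y = 266 mm, Ī = 40 960 mm⁴.
Centroid: ȳ = ΣA·y / ΣA = 106.2598 mm.
Transfer each piece to the horizontal centroidal axis using Ī + A·d² with d = y − 106.2598:
  bottom plate: d = -97.25984 mm → contributes +35 858 883 mm⁴
  web plate: d = 31.74016 mm → contributes +11 150 280 mm⁴
  top plate: d = 159.7402 mm → contributes +49 033 442 mm⁴
Total I = 96 042 606 mm⁴.
Extreme fibre distance c = 167.7402 mm; S = I/c = 572567.8 mm³.

S_x ≈ 5.7257 × 10⁵ mm³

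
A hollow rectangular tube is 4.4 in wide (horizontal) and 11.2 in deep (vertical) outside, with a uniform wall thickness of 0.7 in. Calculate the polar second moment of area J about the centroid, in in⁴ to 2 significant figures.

Treat the section as a set of non-overlapping primitives; coordinates are from the bounding-box lower-left.
Outer rectangle: 4.4 × 11.2, A = 49.28 in², y = 5.6 in, Ī = 515.1 in⁴.
Inner void (subtracted): 3 × 9.8, A = 29.4 in², y = 5.6 in, Ī = 235.3 in⁴.
By symmetry the centroid is at mid-height, ȳ = 5.6 in.
All pieces are centred on the centroidal x-axis, so I = ΣĪ (holes subtracted) = 279.8 in⁴.
Repeating about the centroidal y-axis gives I_y = 57.46 in⁴.
Polar second moment: J = I_x + I_y = 337.3 in⁴.

J ≈ 340 in⁴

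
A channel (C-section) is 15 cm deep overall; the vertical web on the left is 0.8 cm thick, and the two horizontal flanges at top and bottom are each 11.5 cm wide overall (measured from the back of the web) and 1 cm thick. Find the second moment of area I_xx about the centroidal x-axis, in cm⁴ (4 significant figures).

Break the section into simple shapes (no overlaps), measuring from the bottom-left corner of the bounding box.
Web: 0.8 × 15, A = 12 cm², y = 7.5 cm, Ī = 225 cm⁴.
Top flange (beyond web): 10.7 × 1, A = 10.7 cm², y = 14.5 cm, Ī = 0.891667 cm⁴.
Bottom flange (beyond web): 10.7 × 1, A = 10.7 cm², y = 0.5 cm, Ī = 0.891667 cm⁴.
By symmetry the centroid is at mid-height, ȳ = 7.5 cm.
Transfer each piece to the centroidal x-axis using Ī + A·d² with d = y − 7.5:
  web: d = 0 cm → contributes +225 cm⁴
  top flange (beyond web): d = 7 cm → contributes +525.192 cm⁴
  bottom flange (beyond web): d = -7 cm → contributes +525.192 cm⁴
Total I = 1275.38 cm⁴.

I_xx ≈ 1275 cm⁴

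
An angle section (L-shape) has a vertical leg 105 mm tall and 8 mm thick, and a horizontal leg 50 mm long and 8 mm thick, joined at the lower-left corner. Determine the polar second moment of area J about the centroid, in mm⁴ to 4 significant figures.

Split into non-overlapping primitives; take the origin at the lower-left of the bounding box.
Vertical leg: 8 × 105, A = 840 mm², y = 52.5 mm, Ī = 771 750 mm⁴.
Horizontal leg (remainder): 42 × 8, A = 336 mm², y = 4 mm, Ī = 1 792 mm⁴.
Centroid: ȳ = ΣA·y / ΣA = 38.6429 mm.
Transfer each piece to the centroidal x-axis using Ī + A·d² with d = y − 38.6429:
  vertical leg: d = 13.8571 mm → contributes +933 047 mm⁴
  horizontal leg (remainder): d = -34.6429 mm → contributes +405 035 mm⁴
Total I = 1 338 082 mm⁴.
For the y-axis: x̄ = 11.1429 mm.
Repeating about the centroidal y-axis gives I_y = 203 872 mm⁴.
Polar second moment: J = I_x + I_y = 1 541 954 mm⁴.

J ≈ 1.542 × 10⁶ mm⁴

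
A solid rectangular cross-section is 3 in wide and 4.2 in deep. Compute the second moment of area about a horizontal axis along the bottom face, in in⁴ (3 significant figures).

I_base ≈ 74.1 in⁴

The section: 3 × 4.2, A = 12.6 in², y = 2.1 in, Ī = 18.522 in⁴.
Transfer it to the bottom edge using Ī + A·d² with d = y − 0:
  the section: d = 2.1 in → contributes +74.088 in⁴
Total I = 74.088 in⁴.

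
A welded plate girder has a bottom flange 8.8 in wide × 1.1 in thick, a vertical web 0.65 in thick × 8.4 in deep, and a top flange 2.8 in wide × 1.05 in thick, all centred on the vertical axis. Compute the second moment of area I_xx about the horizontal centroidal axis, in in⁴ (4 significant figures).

I_xx ≈ 260.4 in⁴

Decompose the section into non-overlapping parts with the origin at the bottom-left of its bounding rectangle.
Bottom plate: 8.8 × 1.1, A = 9.68 in², y = 0.55 in, Ī = 0.976067 in⁴.
Web plate: 0.65 × 8.4, A = 5.46 in², y = 5.3 in, Ī = 32.1048 in⁴.
Top plate: 2.8 × 1.05, A = 2.94 in², y = 10.025 in, Ī = 0.270113 in⁴.
Centroid: ȳ = ΣA·y / ΣA = 3.52519 in.
Transfer each piece to the horizontal centroidal axis using Ī + A·d² with d = y − 3.52519:
  bottom plate: d = -2.97519 in → contributes +86.6613 in⁴
  web plate: d = 1.77481 in → contributes +49.3035 in⁴
  top plate: d = 6.49981 in → contributes +124.478 in⁴
Total I = 260.442 in⁴.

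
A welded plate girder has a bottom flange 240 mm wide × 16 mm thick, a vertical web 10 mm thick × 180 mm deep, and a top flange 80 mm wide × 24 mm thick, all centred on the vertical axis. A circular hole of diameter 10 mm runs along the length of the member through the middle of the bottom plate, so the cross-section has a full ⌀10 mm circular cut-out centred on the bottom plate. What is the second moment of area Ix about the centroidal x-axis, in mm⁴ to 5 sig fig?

Ix ≈ 5.7144 × 10⁷ mm⁴

Break the section into simple shapes (no overlaps), measuring from the bottom-left corner of the bounding box.
Bottom plate: 240 × 16, A = 3 840 mm², y = 8 mm, Ī = 81 920 mm⁴.
Web plate: 10 × 180, A = 1 800 mm², y = 106 mm, Ī = 4 860 000 mm⁴.
Top plate: 80 × 24, A = 1 920 mm², y = 208 mm, Ī = 92 160 mm⁴.
Hole (subtracted): ⌀10, A = 78.53982 mm², y = 8 mm, Ī = 490.8739 mm⁴.
Centroid: ȳ = ΣA·y / ΣA = 82.90516 mm.
Transfer each piece to the centroidal x-axis using Ī + A·d² with d = y − 82.90516:
  bottom plate: d = -74.90516 mm → contributes +21 627 329 mm⁴
  web plate: d = 23.09484 mm → contributes +5 820 069 mm⁴
  top plate: d = 125.0948 mm → contributes +30 137 699 mm⁴
  hole: d = -74.90516 mm → contributes −441160.8 mm⁴
Total I = 57 143 935 mm⁴.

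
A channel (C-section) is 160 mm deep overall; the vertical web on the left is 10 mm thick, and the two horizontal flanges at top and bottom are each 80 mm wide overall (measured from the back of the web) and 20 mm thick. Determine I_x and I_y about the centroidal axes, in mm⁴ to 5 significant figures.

Decompose the section into non-overlapping parts with the origin at the bottom-left of its bounding rectangle.
Web: 10 × 160, A = 1 600 mm², y = 80 mm, Ī = 3 413 333 mm⁴.
Top flange (beyond web): 70 × 20, A = 1 400 mm², y = 150 mm, Ī = 46666.67 mm⁴.
Bottom flange (beyond web): 70 × 20, A = 1 400 mm², y = 10 mm, Ī = 46666.67 mm⁴.
By symmetry the centroid is at mid-height, ȳ = 80 mm.
Transfer each piece to the centroidal x-axis using Ī + A·d² with d = y − 80:
  web: d = 0 mm → contributes +3 413 333 mm⁴
  top flange (beyond web): d = 70 mm → contributes +6 906 667 mm⁴
  bottom flange (beyond web): d = -70 mm → contributes +6 906 667 mm⁴
Total I = 17 226 667 mm⁴.
For the y-axis: x̄ = 30.45455 mm.
Repeating about the centroidal y-axis gives I_y = 2 785 758 mm⁴.

I_x ≈ 1.7227 × 10⁷ mm⁴, I_y ≈ 2.7858 × 10⁶ mm⁴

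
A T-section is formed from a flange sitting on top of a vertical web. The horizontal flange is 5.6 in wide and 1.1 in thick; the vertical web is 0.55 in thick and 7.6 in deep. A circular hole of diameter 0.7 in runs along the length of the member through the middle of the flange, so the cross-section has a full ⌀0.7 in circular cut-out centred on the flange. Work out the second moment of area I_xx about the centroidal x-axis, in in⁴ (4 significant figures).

Split into non-overlapping primitives; take the origin at the lower-left of the bounding box.
Flange: 5.6 × 1.1, A = 6.16 in², y = 8.15 in, Ī = 0.621133 in⁴.
Web: 0.55 × 7.6, A = 4.18 in², y = 3.8 in, Ī = 20.1197 in⁴.
Hole (subtracted): ⌀0.7, A = 0.384845 in², y = 8.15 in, Ī = 0.0117859 in⁴.
Centroid: ȳ = ΣA·y / ΣA = 6.32351 in.
Transfer each piece to the centroidal x-axis using Ī + A·d² with d = y − 6.32351:
  flange: d = 1.82649 in → contributes +21.1713 in⁴
  web: d = -2.52351 in → contributes +46.7384 in⁴
  hole: d = 1.82649 in → contributes −1.29566 in⁴
Total I = 66.614 in⁴.

I_xx ≈ 66.61 in⁴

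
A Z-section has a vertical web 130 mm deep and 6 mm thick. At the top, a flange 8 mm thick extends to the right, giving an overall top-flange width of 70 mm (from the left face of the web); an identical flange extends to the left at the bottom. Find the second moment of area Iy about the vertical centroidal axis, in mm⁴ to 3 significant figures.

Iy ≈ 1.61 × 10⁶ mm⁴

Break the section into simple shapes (no overlaps), measuring from the bottom-left corner of the bounding box.
Web: 6 × 130, A = 780 mm², x = 67 mm, Ī = 2 340 mm⁴.
Top flange (beyond web): 64 × 8, A = 512 mm², x = 102 mm, Ī = 174 763 mm⁴.
Bottom flange (beyond web): 64 × 8, A = 512 mm², x = 32 mm, Ī = 174 763 mm⁴.
Centroid: x̄ = ΣA·x / ΣA = 67 mm.
Transfer each piece to the vertical centroidal axis using Ī + A·d² with d = x − 67:
  web: d = 0 mm → contributes +2 340 mm⁴
  top flange (beyond web): d = 35 mm → contributes +801 963 mm⁴
  bottom flange (beyond web): d = -35 mm → contributes +801 963 mm⁴
Total I = 1 606 265 mm⁴.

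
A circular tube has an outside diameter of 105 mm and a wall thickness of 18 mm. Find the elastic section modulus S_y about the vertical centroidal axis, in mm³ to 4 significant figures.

S_y ≈ 9.246 × 10⁴ mm³

Break the section into simple shapes (no overlaps), measuring from the bottom-left corner of the bounding box.
Outer circle: ⌀105, A = 8659.01 mm², x = 52.5 mm, Ī = 5 966 602 mm⁴.
Bore (subtracted): ⌀69, A = 3739.28 mm², x = 52.5 mm, Ī = 1 112 670 mm⁴.
By symmetry the centroid is at mid-width, x̄ = 52.5 mm.
All pieces are centred on the vertical centroidal axis, so I = ΣĪ (holes subtracted) = 4 853 933 mm⁴.
Extreme fibre distance c = 52.5 mm; S = I/c = 92455.9 mm³.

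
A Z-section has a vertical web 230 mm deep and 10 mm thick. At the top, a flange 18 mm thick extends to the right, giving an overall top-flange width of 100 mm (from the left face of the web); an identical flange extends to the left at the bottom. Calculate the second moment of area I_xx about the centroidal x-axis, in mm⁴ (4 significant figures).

Treat the section as a set of non-overlapping primitives; coordinates are from the bounding-box lower-left.
Web: 10 × 230, A = 2 300 mm², y = 115 mm, Ī = 10 139 167 mm⁴.
Top flange (beyond web): 90 × 18, A = 1 620 mm², y = 221 mm, Ī = 43 740 mm⁴.
Bottom flange (beyond web): 90 × 18, A = 1 620 mm², y = 9 mm, Ī = 43 740 mm⁴.
Centroid: ȳ = ΣA·y / ΣA = 115 mm.
Transfer each piece to the centroidal x-axis using Ī + A·d² with d = y − 115:
  web: d = 0 mm → contributes +10 139 167 mm⁴
  top flange (beyond web): d = 106 mm → contributes +18 246 060 mm⁴
  bottom flange (beyond web): d = -106 mm → contributes +18 246 060 mm⁴
Total I = 46 631 287 mm⁴.

I_xx ≈ 4.663 × 10⁷ mm⁴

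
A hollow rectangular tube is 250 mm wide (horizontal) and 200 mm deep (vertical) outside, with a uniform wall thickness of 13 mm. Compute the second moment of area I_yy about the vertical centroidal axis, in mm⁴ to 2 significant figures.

Decompose the section into non-overlapping parts with the origin at the bottom-left of its bounding rectangle.
Outer rectangle: 250 × 200, A = 50 000 mm², x = 125 mm, Ī = 260 416 667 mm⁴.
Inner void (subtracted): 224 × 174, A = 38 976 mm², x = 125 mm, Ī = 162 971 648 mm⁴.
By symmetry the centroid is at mid-width, x̄ = 125 mm.
All pieces are centred on the vertical centroidal axis, so I = ΣĪ (holes subtracted) = 97 445 019 mm⁴.

I_yy ≈ 9.7 × 10⁷ mm⁴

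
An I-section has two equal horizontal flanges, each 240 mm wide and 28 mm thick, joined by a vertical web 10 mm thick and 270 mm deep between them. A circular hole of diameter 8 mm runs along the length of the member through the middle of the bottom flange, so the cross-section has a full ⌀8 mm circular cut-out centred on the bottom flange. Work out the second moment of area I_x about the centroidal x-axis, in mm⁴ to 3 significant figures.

I_x ≈ 3.15 × 10⁸ mm⁴

Treat the section as a set of non-overlapping primitives; coordinates are from the bounding-box lower-left.
Bottom flange: 240 × 28, A = 6 720 mm², y = 14 mm, Ī = 439 040 mm⁴.
Web: 10 × 270, A = 2 700 mm², y = 163 mm, Ī = 16 402 500 mm⁴.
Top flange: 240 × 28, A = 6 720 mm², y = 312 mm, Ī = 439 040 mm⁴.
Hole (subtracted): ⌀8, A = 50.265 mm², y = 14 mm, Ī = 201.06 mm⁴.
Centroid: ȳ = ΣA·y / ΣA = 163.47 mm.
Transfer each piece to the centroidal x-axis using Ī + A·d² with d = y − 163.47:
  bottom flange: d = -149.47 mm → contributes +150 563 381 mm⁴
  web: d = -0.46549 mm → contributes +16 403 085 mm⁴
  top flange: d = 148.53 mm → contributes +148 699 051 mm⁴
  hole: d = -149.47 mm → contributes −1 123 129 mm⁴
Total I = 314 542 389 mm⁴.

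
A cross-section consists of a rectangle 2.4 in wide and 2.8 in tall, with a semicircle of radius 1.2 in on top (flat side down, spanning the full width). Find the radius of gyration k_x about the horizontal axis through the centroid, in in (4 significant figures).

k_x ≈ 1.096 in

Decompose the section into non-overlapping parts with the origin at the bottom-left of its bounding rectangle.
Rectangular body: 2.4 × 2.8, A = 6.72 in², y = 1.4 in, Ī = 4.3904 in⁴.
Semicircular cap: semicircle r = 1.2, A = 2.26195 in², y = 3.3093 in, Ī = 0.227592 in⁴.
Centroid: ȳ = ΣA·y / ΣA = 1.88082 in.
Transfer each piece to the horizontal axis through the centroid using Ī + A·d² with d = y − 1.88082:
  rectangular body: d = -0.480823 in → contributes +5.944 in⁴
  semicircular cap: d = 1.42847 in → contributes +4.84317 in⁴
Total I = 10.7872 in⁴.
Radius of gyration: k = √(I/A) = √(10.7872 / 8.98195) = 1.09589 in.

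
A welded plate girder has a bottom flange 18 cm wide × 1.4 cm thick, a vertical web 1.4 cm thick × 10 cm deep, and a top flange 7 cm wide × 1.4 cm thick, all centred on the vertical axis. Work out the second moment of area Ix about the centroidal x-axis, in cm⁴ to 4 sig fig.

Ix ≈ 1102 cm⁴

Treat the section as a set of non-overlapping primitives; coordinates are from the bounding-box lower-left.
Bottom plate: 18 × 1.4, A = 25.2 cm², y = 0.7 cm, Ī = 4.116 cm⁴.
Web plate: 1.4 × 10, A = 14 cm², y = 6.4 cm, Ī = 116.667 cm⁴.
Top plate: 7 × 1.4, A = 9.8 cm², y = 12.1 cm, Ī = 1.60067 cm⁴.
Centroid: ȳ = ΣA·y / ΣA = 4.60857 cm.
Transfer each piece to the centroidal x-axis using Ī + A·d² with d = y − 4.60857:
  bottom plate: d = -3.90857 cm → contributes +389.095 cm⁴
  web plate: d = 1.79143 cm → contributes +161.596 cm⁴
  top plate: d = 7.49143 cm → contributes +551.591 cm⁴
Total I = 1102.28 cm⁴.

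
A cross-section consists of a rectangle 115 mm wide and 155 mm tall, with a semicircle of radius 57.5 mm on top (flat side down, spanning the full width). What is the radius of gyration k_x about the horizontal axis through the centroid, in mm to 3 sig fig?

Decompose the section into non-overlapping parts with the origin at the bottom-left of its bounding rectangle.
Rectangular body: 115 × 155, A = 17 825 mm², y = 77.5 mm, Ī = 35 687 135 mm⁴.
Semicircular cap: semicircle r = 57.5, A = 5193.4 mm², y = 179.4 mm, Ī = 1 199 785 mm⁴.
Centroid: ȳ = ΣA·y / ΣA = 100.49 mm.
Transfer each piece to the horizontal axis through the centroid using Ī + A·d² with d = y − 100.49:
  rectangular body: d = -22.992 mm → contributes +45 109 699 mm⁴
  semicircular cap: d = 78.912 mm → contributes +33 540 012 mm⁴
Total I = 78 649 712 mm⁴.
Radius of gyration: k = √(I/A) = √(78 649 712 / 23 018) = 58.454 mm.

k_x ≈ 58.5 mm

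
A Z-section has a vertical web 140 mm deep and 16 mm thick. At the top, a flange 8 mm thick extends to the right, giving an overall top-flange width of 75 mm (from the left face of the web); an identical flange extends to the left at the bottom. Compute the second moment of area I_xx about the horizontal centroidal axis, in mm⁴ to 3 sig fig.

Split into non-overlapping primitives; take the origin at the lower-left of the bounding box.
Web: 16 × 140, A = 2 240 mm², y = 70 mm, Ī = 3 658 667 mm⁴.
Top flange (beyond web): 59 × 8, A = 472 mm², y = 136 mm, Ī = 2517.3 mm⁴.
Bottom flange (beyond web): 59 × 8, A = 472 mm², y = 4 mm, Ī = 2517.3 mm⁴.
Centroid: ȳ = ΣA·y / ΣA = 70 mm.
Transfer each piece to the horizontal centroidal axis using Ī + A·d² with d = y − 70:
  web: d = 0 mm → contributes +3 658 667 mm⁴
  top flange (beyond web): d = 66 mm → contributes +2 058 549 mm⁴
  bottom flange (beyond web): d = -66 mm → contributes +2 058 549 mm⁴
Total I = 7 775 765 mm⁴.

I_xx ≈ 7.78 × 10⁶ mm⁴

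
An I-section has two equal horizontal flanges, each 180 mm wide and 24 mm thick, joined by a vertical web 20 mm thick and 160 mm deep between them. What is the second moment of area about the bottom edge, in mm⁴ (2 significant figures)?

Treat the section as a set of non-overlapping primitives; coordinates are from the bounding-box lower-left.
Bottom flange: 180 × 24, A = 4 320 mm², y = 12 mm, Ī = 207 360 mm⁴.
Web: 20 × 160, A = 3 200 mm², y = 104 mm, Ī = 6 826 667 mm⁴.
Top flange: 180 × 24, A = 4 320 mm², y = 196 mm, Ī = 207 360 mm⁴.
Transfer each piece to the base of the section using Ī + A·d² with d = y − 0:
  bottom flange: d = 12 mm → contributes +829 440 mm⁴
  web: d = 104 mm → contributes +41 437 867 mm⁴
  top flange: d = 196 mm → contributes +166 164 480 mm⁴
Total I = 208 431 787 mm⁴.

I_base ≈ 2.1 × 10⁸ mm⁴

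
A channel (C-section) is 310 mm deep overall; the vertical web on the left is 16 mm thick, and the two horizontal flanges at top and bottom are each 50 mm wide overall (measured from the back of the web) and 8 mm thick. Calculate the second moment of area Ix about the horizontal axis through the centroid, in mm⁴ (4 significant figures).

Break the section into simple shapes (no overlaps), measuring from the bottom-left corner of the bounding box.
Web: 16 × 310, A = 4 960 mm², y = 155 mm, Ī = 39 721 333 mm⁴.
Top flange (beyond web): 34 × 8, A = 272 mm², y = 306 mm, Ī = 1450.67 mm⁴.
Bottom flange (beyond web): 34 × 8, A = 272 mm², y = 4 mm, Ī = 1450.67 mm⁴.
By symmetry the centroid is at mid-height, ȳ = 155 mm.
Transfer each piece to the horizontal axis through the centroid using Ī + A·d² with d = y − 155:
  web: d = 0 mm → contributes +39 721 333 mm⁴
  top flange (beyond web): d = 151 mm → contributes +6 203 323 mm⁴
  bottom flange (beyond web): d = -151 mm → contributes +6 203 323 mm⁴
Total I = 52 127 979 mm⁴.

Ix ≈ 5.213 × 10⁷ mm⁴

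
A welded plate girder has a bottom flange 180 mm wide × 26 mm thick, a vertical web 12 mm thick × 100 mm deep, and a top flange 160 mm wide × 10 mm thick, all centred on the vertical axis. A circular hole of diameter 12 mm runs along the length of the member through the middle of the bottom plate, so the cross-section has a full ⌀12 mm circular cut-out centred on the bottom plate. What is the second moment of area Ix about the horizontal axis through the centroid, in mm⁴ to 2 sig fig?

Break the section into simple shapes (no overlaps), measuring from the bottom-left corner of the bounding box.
Bottom plate: 180 × 26, A = 4 680 mm², y = 13 mm, Ī = 263 640 mm⁴.
Web plate: 12 × 100, A = 1 200 mm², y = 76 mm, Ī = 1 000 000 mm⁴.
Top plate: 160 × 10, A = 1 600 mm², y = 131 mm, Ī = 13 333 mm⁴.
Hole (subtracted): ⌀12, A = 113.1 mm², y = 13 mm, Ī = 1 018 mm⁴.
Centroid: ȳ = ΣA·y / ΣA = 48.89 mm.
Transfer each piece to the horizontal axis through the centroid using Ī + A·d² with d = y − 48.89:
  bottom plate: d = -35.89 mm → contributes +6 291 996 mm⁴
  web plate: d = 27.11 mm → contributes +1 881 926 mm⁴
  top plate: d = 82.11 mm → contributes +10 800 550 mm⁴
  hole: d = -35.89 mm → contributes −146 700 mm⁴
Total I = 18 827 773 mm⁴.

Ix ≈ 1.9 × 10⁷ mm⁴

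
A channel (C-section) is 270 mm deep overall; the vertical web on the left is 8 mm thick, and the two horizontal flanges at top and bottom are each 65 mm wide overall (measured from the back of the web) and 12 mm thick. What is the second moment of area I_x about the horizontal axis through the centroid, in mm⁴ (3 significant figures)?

I_x ≈ 3.59 × 10⁷ mm⁴

Split into non-overlapping primitives; take the origin at the lower-left of the bounding box.
Web: 8 × 270, A = 2 160 mm², y = 135 mm, Ī = 13 122 000 mm⁴.
Top flange (beyond web): 57 × 12, A = 684 mm², y = 264 mm, Ī = 8 208 mm⁴.
Bottom flange (beyond web): 57 × 12, A = 684 mm², y = 6 mm, Ī = 8 208 mm⁴.
By symmetry the centroid is at mid-height, ȳ = 135 mm.
Transfer each piece to the horizontal axis through the centroid using Ī + A·d² with d = y − 135:
  web: d = 0 mm → contributes +13 122 000 mm⁴
  top flange (beyond web): d = 129 mm → contributes +11 390 652 mm⁴
  bottom flange (beyond web): d = -129 mm → contributes +11 390 652 mm⁴
Total I = 35 903 304 mm⁴.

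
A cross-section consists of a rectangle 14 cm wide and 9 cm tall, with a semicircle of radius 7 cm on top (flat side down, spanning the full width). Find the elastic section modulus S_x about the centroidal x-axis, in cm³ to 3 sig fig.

S_x ≈ 436 cm³

Split into non-overlapping primitives; take the origin at the lower-left of the bounding box.
Rectangular body: 14 × 9, A = 126 cm², y = 4.5 cm, Ī = 850.5 cm⁴.
Semicircular cap: semicircle r = 7, A = 76.969 cm², y = 11.971 cm, Ī = 263.53 cm⁴.
Centroid: ȳ = ΣA·y / ΣA = 7.3331 cm.
Transfer each piece to the centroidal x-axis using Ī + A·d² with d = y − 7.3331:
  rectangular body: d = -2.8331 cm → contributes +1861.8 cm⁴
  semicircular cap: d = 4.6378 cm → contributes +1919.1 cm⁴
Total I = 3780.9 cm⁴.
Extreme fibre distance c = 8.6669 cm; S = I/c = 436.24 cm³.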